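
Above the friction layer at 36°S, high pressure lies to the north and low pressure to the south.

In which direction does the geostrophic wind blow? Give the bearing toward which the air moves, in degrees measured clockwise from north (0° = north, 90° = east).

090°

The pressure-gradient force points toward the south (bearing 180°).
Geostrophic balance: in the Southern Hemisphere the Coriolis force deflects motion to the left, so the geostrophic wind blows 90° to the left of the pressure-gradient force (low pressure on the right).
Rotating 180° by 90° counterclockwise gives 090° — the wind blows toward the east.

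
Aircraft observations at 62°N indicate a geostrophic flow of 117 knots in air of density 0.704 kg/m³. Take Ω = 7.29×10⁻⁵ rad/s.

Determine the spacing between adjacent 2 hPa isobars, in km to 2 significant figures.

37 km

Coriolis parameter at 62°N:
f = 2Ω sin φ = 2 × 7.29×10⁻⁵ × sin 62° = 1.29×10⁻⁴ s⁻¹
Wind speed in SI: 117 knots = 60.2 m/s
Geostrophic balance rearranged: |∂P/∂n| = f ρ V_g
|∂P/∂n| = 1.29×10⁻⁴ × 0.704 × 60.2 = 5.45×10⁻³ Pa/m
Isobar spacing: Δn = ΔP/|∂P/∂n| = 200 Pa / 5.45×10⁻³ Pa/m = 36664 m ≈ 37 km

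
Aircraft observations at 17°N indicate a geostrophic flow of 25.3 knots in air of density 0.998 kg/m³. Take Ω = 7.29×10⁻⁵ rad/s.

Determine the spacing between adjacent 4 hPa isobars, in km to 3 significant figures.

722 km

Coriolis parameter at 17°N:
f = 2Ω sin φ = 2 × 7.29×10⁻⁵ × sin 17° = 4.26×10⁻⁵ s⁻¹
Wind speed in SI: 25.3 knots = 13.0 m/s
Geostrophic balance rearranged: |∂P/∂n| = f ρ V_g
|∂P/∂n| = 4.26×10⁻⁵ × 0.998 × 13.0 = 5.54×10⁻⁴ Pa/m
Isobar spacing: Δn = ΔP/|∂P/∂n| = 400 Pa / 5.54×10⁻⁴ Pa/m = 722400 m ≈ 722 km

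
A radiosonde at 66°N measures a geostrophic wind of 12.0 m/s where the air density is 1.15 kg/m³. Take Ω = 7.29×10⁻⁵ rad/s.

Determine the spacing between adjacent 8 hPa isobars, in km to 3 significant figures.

Coriolis parameter at 66°N:
f = 2Ω sin φ = 2 × 7.29×10⁻⁵ × sin 66° = 1.33×10⁻⁴ s⁻¹
Geostrophic balance rearranged: |∂P/∂n| = f ρ V_g
|∂P/∂n| = 1.33×10⁻⁴ × 1.15 × 12.0 = 1.84×10⁻³ Pa/m
Isobar spacing: Δn = ΔP/|∂P/∂n| = 800 Pa / 1.84×10⁻³ Pa/m = 435234 m ≈ 435 km

435 km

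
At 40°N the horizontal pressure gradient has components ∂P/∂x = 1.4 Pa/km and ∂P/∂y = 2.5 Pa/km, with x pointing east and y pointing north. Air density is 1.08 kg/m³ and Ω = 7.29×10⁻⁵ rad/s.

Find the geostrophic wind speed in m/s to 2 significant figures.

28 m/s

Coriolis parameter at 40°N:
f = 2Ω sin φ = 2 × 7.29×10⁻⁵ × sin 40° = 9.37×10⁻⁵ s⁻¹
Component geostrophic relations (x east, y north):
u_g = −(1/(fρ)) ∂P/∂y,  v_g = (1/(fρ)) ∂P/∂x
u_g = −(2.5×10⁻³)/(9.37×10⁻⁵ × 1.08) = −24.7 m/s;  v_g = (1.4×10⁻³)/(9.37×10⁻⁵ × 1.08) = 13.8 m/s
|V_g| = √(u_g² + v_g²) = 28.3 m/s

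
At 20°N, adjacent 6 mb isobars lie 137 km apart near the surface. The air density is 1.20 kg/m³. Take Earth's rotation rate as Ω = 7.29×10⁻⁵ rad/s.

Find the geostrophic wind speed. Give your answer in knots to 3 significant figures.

142 knots

Coriolis parameter at 20°N:
f = 2Ω sin φ = 2 × 7.29×10⁻⁵ × sin 20° = 4.99×10⁻⁵ s⁻¹
Pressure gradient: |∂P/∂n| = 600 Pa / 137000 m = 4.38×10⁻³ Pa/m
Geostrophic balance (pressure-gradient force = Coriolis force):
V_g = (1/(fρ)) |∂P/∂n| = 4.38×10⁻³ / (4.99×10⁻⁵ × 1.20) = 73.2 m/s
Converting: 73.2 m/s × 1.944 = 142 knots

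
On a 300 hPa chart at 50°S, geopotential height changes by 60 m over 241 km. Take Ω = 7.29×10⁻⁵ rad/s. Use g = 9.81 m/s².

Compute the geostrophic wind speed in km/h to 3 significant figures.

Coriolis parameter at 50°S:
f = 2Ω sin φ = 2 × 7.29×10⁻⁵ × sin 50° = 1.12×10⁻⁴ s⁻¹
Height gradient: |∂Z/∂n| = 60 m / 241000 m = 2.49×10⁻⁴
On a pressure surface, geostrophic balance gives V_g = (g/f)|∂Z/∂n|:
V_g = 9.81 × 2.49×10⁻⁴ / 1.12×10⁻⁴ = 21.9 m/s
Converting: 21.9 m/s × 3.6 = 78.7 km/h

78.7 km/h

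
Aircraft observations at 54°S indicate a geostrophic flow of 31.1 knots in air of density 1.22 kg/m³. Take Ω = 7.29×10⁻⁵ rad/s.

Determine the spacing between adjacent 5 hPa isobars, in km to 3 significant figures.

217 km

Coriolis parameter at 54°S:
f = 2Ω sin φ = 2 × 7.29×10⁻⁵ × sin 54° = 1.18×10⁻⁴ s⁻¹
Wind speed in SI: 31.1 knots = 16.0 m/s
Geostrophic balance rearranged: |∂P/∂n| = f ρ V_g
|∂P/∂n| = 1.18×10⁻⁴ × 1.22 × 16.0 = 2.30×10⁻³ Pa/m
Isobar spacing: Δn = ΔP/|∂P/∂n| = 500 Pa / 2.30×10⁻³ Pa/m = 217168 m ≈ 217 km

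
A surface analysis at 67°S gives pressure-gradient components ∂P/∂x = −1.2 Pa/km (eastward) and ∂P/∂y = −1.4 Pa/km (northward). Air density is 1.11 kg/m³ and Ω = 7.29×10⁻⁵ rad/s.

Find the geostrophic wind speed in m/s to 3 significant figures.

Coriolis parameter at 67°S:
f = 2Ω sin φ = 2 × 7.29×10⁻⁵ × sin 67° = 1.34×10⁻⁴ s⁻¹
In the Southern Hemisphere f is negative: f = −1.34×10⁻⁴ s⁻¹.
Component geostrophic relations (x east, y north):
u_g = −(1/(fρ)) ∂P/∂y,  v_g = (1/(fρ)) ∂P/∂x
u_g = −(−1.4×10⁻³)/(−1.34×10⁻⁴ × 1.11) = −9.40 m/s;  v_g = (−1.2×10⁻³)/(−1.34×10⁻⁴ × 1.11) = 8.06 m/s
|V_g| = √(u_g² + v_g²) = 12.4 m/s

12.4 m/s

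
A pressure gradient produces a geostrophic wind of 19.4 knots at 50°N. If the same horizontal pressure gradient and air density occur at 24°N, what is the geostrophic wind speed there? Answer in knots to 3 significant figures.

With the same pressure gradient and density, V_g ∝ 1/f ∝ 1/sin φ.
V₂ = V₁ · sin φ₁ / sin φ₂ = 19.4 × sin 50° / sin 24°
V₂ = 19.4 × 0.7660/0.4067 = 36.5 knots

36.5 knots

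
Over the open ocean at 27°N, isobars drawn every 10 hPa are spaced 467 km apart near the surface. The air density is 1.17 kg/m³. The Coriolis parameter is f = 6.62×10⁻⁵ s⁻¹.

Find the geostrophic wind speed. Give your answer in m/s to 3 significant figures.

27.6 m/s

Pressure gradient: |∂P/∂n| = 1000 Pa / 467000 m = 2.14×10⁻³ Pa/m
Geostrophic balance (pressure-gradient force = Coriolis force):
V_g = (1/(fρ)) |∂P/∂n| = 2.14×10⁻³ / (6.62×10⁻⁵ × 1.17) = 27.6 m/s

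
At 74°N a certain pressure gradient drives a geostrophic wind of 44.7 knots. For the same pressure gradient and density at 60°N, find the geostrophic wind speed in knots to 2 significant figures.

50 knots

With the same pressure gradient and density, V_g ∝ 1/f ∝ 1/sin φ.
V₂ = V₁ · sin φ₁ / sin φ₂ = 44.7 × sin 74° / sin 60°
V₂ = 44.7 × 0.9613/0.8660 = 50 knots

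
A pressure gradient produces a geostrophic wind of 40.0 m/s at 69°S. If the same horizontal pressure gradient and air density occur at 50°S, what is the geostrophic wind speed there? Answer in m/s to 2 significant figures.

With the same pressure gradient and density, V_g ∝ 1/f ∝ 1/sin φ.
V₂ = V₁ · sin φ₁ / sin φ₂ = 40.0 × sin 69° / sin 50°
V₂ = 40.0 × 0.9336/0.7660 = 49 m/s

49 m/s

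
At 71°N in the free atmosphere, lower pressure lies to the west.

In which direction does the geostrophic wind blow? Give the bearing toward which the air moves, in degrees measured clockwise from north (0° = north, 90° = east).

The pressure-gradient force points toward the west (bearing 270°).
Geostrophic balance: in the Northern Hemisphere the Coriolis force deflects motion to the right, so the geostrophic wind blows 90° to the right of the pressure-gradient force (low pressure on the left).
Rotating 270° by 90° clockwise gives 000° — the wind blows toward the north.

000°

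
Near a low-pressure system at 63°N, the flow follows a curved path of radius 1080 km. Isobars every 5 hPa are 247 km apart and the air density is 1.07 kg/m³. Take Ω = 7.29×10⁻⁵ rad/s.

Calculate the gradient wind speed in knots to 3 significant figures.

25.9 knots

Coriolis parameter at 63°N:
f = 2Ω sin φ = 2 × 7.29×10⁻⁵ × sin 63° = 1.30×10⁻⁴ s⁻¹
Pressure gradient: |∂P/∂n| = 500 Pa / 247000 m = 2.02×10⁻³ Pa/m
Geostrophic speed: V_g = |∂P/∂n|/(fρ) = 2.02×10⁻³/(1.30×10⁻⁴ × 1.07) = 14.6 m/s
Around a low, centrifugal force acts outward with Coriolis, so pressure-gradient force balances both:
(1/ρ)|∂P/∂n| = fV + V²/R  →  V² + fR·V − fR·V_g = 0
With fR = 1.30×10⁻⁴ × 1080×10³ m = 140 m/s:
V = [−fR + √((fR)² + 4 fR V_g)]/2 = [−140 + √(140² + 4×140×14.6)]/2 = 13.3 m/s
Subgeostrophic (V < V_g = 14.6 m/s), as expected around a low.
Converting: 13.3 m/s × 1.944 = 25.9 knots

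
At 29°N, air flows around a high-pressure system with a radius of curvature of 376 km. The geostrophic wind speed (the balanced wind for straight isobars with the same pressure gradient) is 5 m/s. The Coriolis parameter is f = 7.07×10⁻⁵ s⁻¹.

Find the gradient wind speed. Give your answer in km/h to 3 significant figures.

Around a high, pressure-gradient force acts outward with centrifugal, so Coriolis balances both:
fV = (1/ρ)|∂P/∂n| + V²/R  →  V² − fR·V + fR·V_g = 0
With fR = 7.07×10⁻⁵ × 376×10³ m = 26.6 m/s:
V = [fR − √((fR)² − 4 fR V_g)]/2 = [26.6 − √(26.6² − 4×26.6×5)]/2 = 6.68 m/s
Supergeostrophic (V > V_g = 5 m/s), as expected around a high.
Converting: 6.68 m/s × 3.6 = 24.0 km/h

24.0 km/h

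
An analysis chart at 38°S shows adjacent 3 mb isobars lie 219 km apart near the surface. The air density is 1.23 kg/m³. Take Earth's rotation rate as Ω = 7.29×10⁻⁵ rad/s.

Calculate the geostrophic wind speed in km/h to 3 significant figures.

Coriolis parameter at 38°S:
f = 2Ω sin φ = 2 × 7.29×10⁻⁵ × sin 38° = 8.98×10⁻⁵ s⁻¹
Pressure gradient: |∂P/∂n| = 300 Pa / 219000 m = 1.37×10⁻³ Pa/m
Geostrophic balance (pressure-gradient force = Coriolis force):
V_g = (1/(fρ)) |∂P/∂n| = 1.37×10⁻³ / (8.98×10⁻⁵ × 1.23) = 12.4 m/s
Converting: 12.4 m/s × 3.6 = 44.7 km/h

44.7 km/h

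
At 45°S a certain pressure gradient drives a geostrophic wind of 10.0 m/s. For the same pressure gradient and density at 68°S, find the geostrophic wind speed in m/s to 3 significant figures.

7.63 m/s

With the same pressure gradient and density, V_g ∝ 1/f ∝ 1/sin φ.
V₂ = V₁ · sin φ₁ / sin φ₂ = 10.0 × sin 45° / sin 68°
V₂ = 10.0 × 0.7071/0.9272 = 7.63 m/s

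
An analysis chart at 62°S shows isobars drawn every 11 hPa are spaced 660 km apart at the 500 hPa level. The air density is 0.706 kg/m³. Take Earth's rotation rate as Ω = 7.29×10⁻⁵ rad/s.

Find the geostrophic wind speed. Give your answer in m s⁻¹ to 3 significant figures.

Coriolis parameter at 62°S:
f = 2Ω sin φ = 2 × 7.29×10⁻⁵ × sin 62° = 1.29×10⁻⁴ s⁻¹
Pressure gradient: |∂P/∂n| = 1100 Pa / 660000 m = 1.67×10⁻³ Pa/m
Geostrophic balance (pressure-gradient force = Coriolis force):
V_g = (1/(fρ)) |∂P/∂n| = 1.67×10⁻³ / (1.29×10⁻⁴ × 0.706) = 18.3 m/s

18.3 m s⁻¹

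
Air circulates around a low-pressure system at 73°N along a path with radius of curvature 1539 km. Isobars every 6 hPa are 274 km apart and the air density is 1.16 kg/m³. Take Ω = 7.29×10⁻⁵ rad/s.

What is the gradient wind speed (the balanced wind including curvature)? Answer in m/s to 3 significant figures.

12.8 m/s

Coriolis parameter at 73°N:
f = 2Ω sin φ = 2 × 7.29×10⁻⁵ × sin 73° = 1.39×10⁻⁴ s⁻¹
Pressure gradient: |∂P/∂n| = 600 Pa / 274000 m = 2.19×10⁻³ Pa/m
Geostrophic speed: V_g = |∂P/∂n|/(fρ) = 2.19×10⁻³/(1.39×10⁻⁴ × 1.16) = 13.5 m/s
Around a low, centrifugal force acts outward with Coriolis, so pressure-gradient force balances both:
(1/ρ)|∂P/∂n| = fV + V²/R  →  V² + fR·V − fR·V_g = 0
With fR = 1.39×10⁻⁴ × 1539×10³ m = 215 m/s:
V = [−fR + √((fR)² + 4 fR V_g)]/2 = [−215 + √(215² + 4×215×13.5)]/2 = 12.8 m/s
Subgeostrophic (V < V_g = 13.5 m/s), as expected around a low.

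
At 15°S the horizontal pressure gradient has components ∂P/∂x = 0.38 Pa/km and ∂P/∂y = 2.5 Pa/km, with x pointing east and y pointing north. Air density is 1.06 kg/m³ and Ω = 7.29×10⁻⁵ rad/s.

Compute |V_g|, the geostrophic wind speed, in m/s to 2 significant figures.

Coriolis parameter at 15°S:
f = 2Ω sin φ = 2 × 7.29×10⁻⁵ × sin 15° = 3.77×10⁻⁵ s⁻¹
In the Southern Hemisphere f is negative: f = −3.77×10⁻⁵ s⁻¹.
Component geostrophic relations (x east, y north):
u_g = −(1/(fρ)) ∂P/∂y,  v_g = (1/(fρ)) ∂P/∂x
u_g = −(2.5×10⁻³)/(−3.77×10⁻⁵ × 1.06) = 62.5 m/s;  v_g = (0.38×10⁻³)/(−3.77×10⁻⁵ × 1.06) = −9.50 m/s
|V_g| = √(u_g² + v_g²) = 63.2 m/s

63 m/s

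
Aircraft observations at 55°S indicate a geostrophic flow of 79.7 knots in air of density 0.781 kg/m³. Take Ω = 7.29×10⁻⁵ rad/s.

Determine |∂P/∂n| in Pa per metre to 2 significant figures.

3.8×10⁻³ Pa/m

Coriolis parameter at 55°S:
f = 2Ω sin φ = 2 × 7.29×10⁻⁵ × sin 55° = 1.19×10⁻⁴ s⁻¹
Wind speed in SI: 79.7 knots = 41.0 m/s
Geostrophic balance rearranged: |∂P/∂n| = f ρ V_g
|∂P/∂n| = 1.19×10⁻⁴ × 0.781 × 41.0 = 3.82×10⁻³ Pa/m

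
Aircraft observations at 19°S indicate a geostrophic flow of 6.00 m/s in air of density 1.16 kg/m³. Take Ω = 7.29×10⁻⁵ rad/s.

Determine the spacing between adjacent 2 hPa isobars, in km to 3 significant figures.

Coriolis parameter at 19°S:
f = 2Ω sin φ = 2 × 7.29×10⁻⁵ × sin 19° = 4.75×10⁻⁵ s⁻¹
Geostrophic balance rearranged: |∂P/∂n| = f ρ V_g
|∂P/∂n| = 4.75×10⁻⁵ × 1.16 × 6.00 = 3.30×10⁻⁴ Pa/m
Isobar spacing: Δn = ΔP/|∂P/∂n| = 200 Pa / 3.30×10⁻⁴ Pa/m = 605371 m ≈ 605 km

605 km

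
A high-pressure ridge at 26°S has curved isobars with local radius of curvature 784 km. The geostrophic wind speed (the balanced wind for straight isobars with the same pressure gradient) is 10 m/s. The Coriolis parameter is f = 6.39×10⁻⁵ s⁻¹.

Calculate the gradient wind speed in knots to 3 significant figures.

Around a high, pressure-gradient force acts outward with centrifugal, so Coriolis balances both:
fV = (1/ρ)|∂P/∂n| + V²/R  →  V² − fR·V + fR·V_g = 0
With fR = 6.39×10⁻⁵ × 784×10³ m = 50.1 m/s:
V = [fR − √((fR)² − 4 fR V_g)]/2 = [50.1 − √(50.1² − 4×50.1×10)]/2 = 13.8 m/s
Supergeostrophic (V > V_g = 10 m/s), as expected around a high.
Converting: 13.8 m/s × 1.944 = 26.8 knots

26.8 knots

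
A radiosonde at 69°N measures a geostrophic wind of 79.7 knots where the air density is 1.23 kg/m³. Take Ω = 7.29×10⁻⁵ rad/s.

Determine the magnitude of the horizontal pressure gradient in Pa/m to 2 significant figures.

6.9×10⁻³ Pa/m

Coriolis parameter at 69°N:
f = 2Ω sin φ = 2 × 7.29×10⁻⁵ × sin 69° = 1.36×10⁻⁴ s⁻¹
Wind speed in SI: 79.7 knots = 41.0 m/s
Geostrophic balance rearranged: |∂P/∂n| = f ρ V_g
|∂P/∂n| = 1.36×10⁻⁴ × 1.23 × 41.0 = 6.86×10⁻³ Pa/m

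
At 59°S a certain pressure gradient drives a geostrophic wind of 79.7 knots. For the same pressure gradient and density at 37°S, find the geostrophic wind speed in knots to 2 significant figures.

110 knots

With the same pressure gradient and density, V_g ∝ 1/f ∝ 1/sin φ.
V₂ = V₁ · sin φ₁ / sin φ₂ = 79.7 × sin 59° / sin 37°
V₂ = 79.7 × 0.8572/0.6018 = 110 knots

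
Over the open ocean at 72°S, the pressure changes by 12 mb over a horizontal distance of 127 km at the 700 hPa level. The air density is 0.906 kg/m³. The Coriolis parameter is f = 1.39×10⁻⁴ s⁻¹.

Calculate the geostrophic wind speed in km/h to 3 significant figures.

Pressure gradient: |∂P/∂n| = 1200 Pa / 127000 m = 9.45×10⁻³ Pa/m
Geostrophic balance (pressure-gradient force = Coriolis force):
V_g = (1/(fρ)) |∂P/∂n| = 9.45×10⁻³ / (1.39×10⁻⁴ × 0.906) = 75.0 m/s
Converting: 75.0 m/s × 3.6 = 270 km/h

270 km/h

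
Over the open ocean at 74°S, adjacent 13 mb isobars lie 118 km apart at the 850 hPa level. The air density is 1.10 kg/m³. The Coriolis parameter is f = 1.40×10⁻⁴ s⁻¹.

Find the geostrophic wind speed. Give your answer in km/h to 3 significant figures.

Pressure gradient: |∂P/∂n| = 1300 Pa / 118000 m = 1.10×10⁻² Pa/m
Geostrophic balance (pressure-gradient force = Coriolis force):
V_g = (1/(fρ)) |∂P/∂n| = 1.10×10⁻² / (1.40×10⁻⁴ × 1.10) = 71.5 m/s
Converting: 71.5 m/s × 3.6 = 258 km/h

258 km/h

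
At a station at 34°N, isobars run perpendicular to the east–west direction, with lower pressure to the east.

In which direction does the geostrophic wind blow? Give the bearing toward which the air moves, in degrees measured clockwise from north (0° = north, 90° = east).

The pressure-gradient force points toward the east (bearing 090°).
Geostrophic balance: in the Northern Hemisphere the Coriolis force deflects motion to the right, so the geostrophic wind blows 90° to the right of the pressure-gradient force (low pressure on the left).
Rotating 090° by 90° clockwise gives 180° — the wind blows toward the south.

180°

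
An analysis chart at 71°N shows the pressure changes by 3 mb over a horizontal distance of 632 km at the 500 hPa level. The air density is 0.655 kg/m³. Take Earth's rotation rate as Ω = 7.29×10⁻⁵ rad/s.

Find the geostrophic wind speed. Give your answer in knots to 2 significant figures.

Coriolis parameter at 71°N:
f = 2Ω sin φ = 2 × 7.29×10⁻⁵ × sin 71° = 1.38×10⁻⁴ s⁻¹
Pressure gradient: |∂P/∂n| = 300 Pa / 632000 m = 4.75×10⁻⁴ Pa/m
Geostrophic balance (pressure-gradient force = Coriolis force):
V_g = (1/(fρ)) |∂P/∂n| = 4.75×10⁻⁴ / (1.38×10⁻⁴ × 0.655) = 5.26 m/s
Converting: 5.26 m/s × 1.944 = 10 knots

10 knots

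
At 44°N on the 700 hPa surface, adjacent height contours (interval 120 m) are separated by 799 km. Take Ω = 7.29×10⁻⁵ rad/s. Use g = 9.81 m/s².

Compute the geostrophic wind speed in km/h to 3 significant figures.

Coriolis parameter at 44°N:
f = 2Ω sin φ = 2 × 7.29×10⁻⁵ × sin 44° = 1.01×10⁻⁴ s⁻¹
Height gradient: |∂Z/∂n| = 120 m / 799000 m = 1.50×10⁻⁴
On a pressure surface, geostrophic balance gives V_g = (g/f)|∂Z/∂n|:
V_g = 9.81 × 1.50×10⁻⁴ / 1.01×10⁻⁴ = 14.5 m/s
Converting: 14.5 m/s × 3.6 = 52.4 km/h

52.4 km/h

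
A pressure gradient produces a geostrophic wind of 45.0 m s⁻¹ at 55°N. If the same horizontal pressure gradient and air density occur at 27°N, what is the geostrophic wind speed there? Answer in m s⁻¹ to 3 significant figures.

81.2 m s⁻¹

With the same pressure gradient and density, V_g ∝ 1/f ∝ 1/sin φ.
V₂ = V₁ · sin φ₁ / sin φ₂ = 45.0 × sin 55° / sin 27°
V₂ = 45.0 × 0.8192/0.4540 = 81.2 m s⁻¹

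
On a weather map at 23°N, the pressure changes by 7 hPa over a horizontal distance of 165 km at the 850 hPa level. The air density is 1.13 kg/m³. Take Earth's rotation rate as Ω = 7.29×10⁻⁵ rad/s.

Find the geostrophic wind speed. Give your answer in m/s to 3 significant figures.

Coriolis parameter at 23°N:
f = 2Ω sin φ = 2 × 7.29×10⁻⁵ × sin 23° = 5.70×10⁻⁵ s⁻¹
Pressure gradient: |∂P/∂n| = 700 Pa / 165000 m = 4.24×10⁻³ Pa/m
Geostrophic balance (pressure-gradient force = Coriolis force):
V_g = (1/(fρ)) |∂P/∂n| = 4.24×10⁻³ / (5.70×10⁻⁵ × 1.13) = 65.9 m/s

65.9 m/s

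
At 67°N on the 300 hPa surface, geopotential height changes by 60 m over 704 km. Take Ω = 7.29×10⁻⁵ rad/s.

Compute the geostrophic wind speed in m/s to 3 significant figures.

Coriolis parameter at 67°N:
f = 2Ω sin φ = 2 × 7.29×10⁻⁵ × sin 67° = 1.34×10⁻⁴ s⁻¹
Height gradient: |∂Z/∂n| = 60 m / 704000 m = 8.52×10⁻⁵
On a pressure surface, geostrophic balance gives V_g = (g/f)|∂Z/∂n|:
V_g = 9.81 × 8.52×10⁻⁵ / 1.34×10⁻⁴ = 6.23 m/s

6.23 m/s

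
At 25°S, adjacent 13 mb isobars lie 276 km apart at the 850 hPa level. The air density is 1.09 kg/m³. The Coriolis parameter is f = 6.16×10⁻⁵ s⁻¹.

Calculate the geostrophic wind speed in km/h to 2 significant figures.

250 km/h

Pressure gradient: |∂P/∂n| = 1300 Pa / 276000 m = 4.71×10⁻³ Pa/m
Geostrophic balance (pressure-gradient force = Coriolis force):
V_g = (1/(fρ)) |∂P/∂n| = 4.71×10⁻³ / (6.16×10⁻⁵ × 1.09) = 70.1 m/s
Converting: 70.1 m/s × 3.6 = 250 km/h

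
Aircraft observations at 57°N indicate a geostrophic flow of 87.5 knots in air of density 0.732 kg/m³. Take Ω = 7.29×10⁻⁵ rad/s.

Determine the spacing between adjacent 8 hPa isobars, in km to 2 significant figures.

Coriolis parameter at 57°N:
f = 2Ω sin φ = 2 × 7.29×10⁻⁵ × sin 57° = 1.22×10⁻⁴ s⁻¹
Wind speed in SI: 87.5 knots = 45.0 m/s
Geostrophic balance rearranged: |∂P/∂n| = f ρ V_g
|∂P/∂n| = 1.22×10⁻⁴ × 0.732 × 45.0 = 4.03×10⁻³ Pa/m
Isobar spacing: Δn = ΔP/|∂P/∂n| = 800 Pa / 4.03×10⁻³ Pa/m = 198556 m ≈ 200 km

200 km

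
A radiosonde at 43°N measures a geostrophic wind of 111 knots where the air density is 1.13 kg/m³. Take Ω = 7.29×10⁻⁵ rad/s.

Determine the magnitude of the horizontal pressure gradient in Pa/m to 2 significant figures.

6.4×10⁻³ Pa/m

Coriolis parameter at 43°N:
f = 2Ω sin φ = 2 × 7.29×10⁻⁵ × sin 43° = 9.94×10⁻⁵ s⁻¹
Wind speed in SI: 111 knots = 57.1 m/s
Geostrophic balance rearranged: |∂P/∂n| = f ρ V_g
|∂P/∂n| = 9.94×10⁻⁵ × 1.13 × 57.1 = 6.42×10⁻³ Pa/m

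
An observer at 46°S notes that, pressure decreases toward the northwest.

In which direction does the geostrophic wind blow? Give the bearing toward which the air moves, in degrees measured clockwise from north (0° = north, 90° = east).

The pressure-gradient force points toward the northwest (bearing 315°).
Geostrophic balance: in the Southern Hemisphere the Coriolis force deflects motion to the left, so the geostrophic wind blows 90° to the left of the pressure-gradient force (low pressure on the right).
Rotating 315° by 90° counterclockwise gives 225° — the wind blows toward the southwest.

225°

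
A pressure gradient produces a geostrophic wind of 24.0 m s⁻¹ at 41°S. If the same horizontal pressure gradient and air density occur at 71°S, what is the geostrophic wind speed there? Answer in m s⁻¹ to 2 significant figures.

With the same pressure gradient and density, V_g ∝ 1/f ∝ 1/sin φ.
V₂ = V₁ · sin φ₁ / sin φ₂ = 24.0 × sin 41° / sin 71°
V₂ = 24.0 × 0.6561/0.9455 = 17 m s⁻¹

17 m s⁻¹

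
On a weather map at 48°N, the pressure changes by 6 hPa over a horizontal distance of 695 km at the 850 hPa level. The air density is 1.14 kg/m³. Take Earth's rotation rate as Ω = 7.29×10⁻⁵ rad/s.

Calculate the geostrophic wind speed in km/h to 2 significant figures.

25 km/h

Coriolis parameter at 48°N:
f = 2Ω sin φ = 2 × 7.29×10⁻⁵ × sin 48° = 1.08×10⁻⁴ s⁻¹
Pressure gradient: |∂P/∂n| = 600 Pa / 695000 m = 8.63×10⁻⁴ Pa/m
Geostrophic balance (pressure-gradient force = Coriolis force):
V_g = (1/(fρ)) |∂P/∂n| = 8.63×10⁻⁴ / (1.08×10⁻⁴ × 1.14) = 6.99 m/s
Converting: 6.99 m/s × 3.6 = 25 km/h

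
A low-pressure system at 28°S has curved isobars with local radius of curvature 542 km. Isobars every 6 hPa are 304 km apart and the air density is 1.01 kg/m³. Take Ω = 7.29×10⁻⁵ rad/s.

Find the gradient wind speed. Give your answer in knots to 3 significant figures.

36.8 knots

Coriolis parameter at 28°S:
f = 2Ω sin φ = 2 × 7.29×10⁻⁵ × sin 28° = 6.84×10⁻⁵ s⁻¹
Pressure gradient: |∂P/∂n| = 600 Pa / 304000 m = 1.97×10⁻³ Pa/m
Geostrophic speed: V_g = |∂P/∂n|/(fρ) = 1.97×10⁻³/(6.84×10⁻⁵ × 1.01) = 28.5 m/s
Around a low, centrifugal force acts outward with Coriolis, so pressure-gradient force balances both:
(1/ρ)|∂P/∂n| = fV + V²/R  →  V² + fR·V − fR·V_g = 0
With fR = 6.84×10⁻⁵ × 542×10³ m = 37.1 m/s:
V = [−fR + √((fR)² + 4 fR V_g)]/2 = [−37.1 + √(37.1² + 4×37.1×28.5)]/2 = 18.9 m/s
Subgeostrophic (V < V_g = 28.5 m/s), as expected around a low.
Converting: 18.9 m/s × 1.944 = 36.8 knots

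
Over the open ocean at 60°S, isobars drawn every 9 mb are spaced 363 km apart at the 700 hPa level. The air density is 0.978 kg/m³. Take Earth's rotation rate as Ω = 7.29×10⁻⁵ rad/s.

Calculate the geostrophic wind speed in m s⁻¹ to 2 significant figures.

Coriolis parameter at 60°S:
f = 2Ω sin φ = 2 × 7.29×10⁻⁵ × sin 60° = 1.26×10⁻⁴ s⁻¹
Pressure gradient: |∂P/∂n| = 900 Pa / 363000 m = 2.48×10⁻³ Pa/m
Geostrophic balance (pressure-gradient force = Coriolis force):
V_g = (1/(fρ)) |∂P/∂n| = 2.48×10⁻³ / (1.26×10⁻⁴ × 0.978) = 20.1 m/s

20 m s⁻¹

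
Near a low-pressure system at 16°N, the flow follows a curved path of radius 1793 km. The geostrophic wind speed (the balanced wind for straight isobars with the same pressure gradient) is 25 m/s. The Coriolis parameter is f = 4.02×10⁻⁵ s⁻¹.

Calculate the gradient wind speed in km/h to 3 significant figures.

70.7 km/h

Around a low, centrifugal force acts outward with Coriolis, so pressure-gradient force balances both:
(1/ρ)|∂P/∂n| = fV + V²/R  →  V² + fR·V − fR·V_g = 0
With fR = 4.02×10⁻⁵ × 1793×10³ m = 72.1 m/s:
V = [−fR + √((fR)² + 4 fR V_g)]/2 = [−72.1 + √(72.1² + 4×72.1×25)]/2 = 19.6 m/s
Subgeostrophic (V < V_g = 25 m/s), as expected around a low.
Converting: 19.6 m/s × 3.6 = 70.7 km/h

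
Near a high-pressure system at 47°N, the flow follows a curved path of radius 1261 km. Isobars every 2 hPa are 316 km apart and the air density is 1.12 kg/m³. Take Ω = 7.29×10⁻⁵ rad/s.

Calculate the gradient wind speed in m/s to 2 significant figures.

Coriolis parameter at 47°N:
f = 2Ω sin φ = 2 × 7.29×10⁻⁵ × sin 47° = 1.07×10⁻⁴ s⁻¹
Pressure gradient: |∂P/∂n| = 200 Pa / 316000 m = 6.33×10⁻⁴ Pa/m
Geostrophic speed: V_g = |∂P/∂n|/(fρ) = 6.33×10⁻⁴/(1.07×10⁻⁴ × 1.12) = 5.30 m/s
Around a high, pressure-gradient force acts outward with centrifugal, so Coriolis balances both:
fV = (1/ρ)|∂P/∂n| + V²/R  →  V² − fR·V + fR·V_g = 0
With fR = 1.07×10⁻⁴ × 1261×10³ m = 134 m/s:
V = [fR − √((fR)² − 4 fR V_g)]/2 = [134 − √(134² − 4×134×5.3)]/2 = 5.53 m/s
Supergeostrophic (V > V_g = 5.3 m/s), as expected around a high.

5.5 m/s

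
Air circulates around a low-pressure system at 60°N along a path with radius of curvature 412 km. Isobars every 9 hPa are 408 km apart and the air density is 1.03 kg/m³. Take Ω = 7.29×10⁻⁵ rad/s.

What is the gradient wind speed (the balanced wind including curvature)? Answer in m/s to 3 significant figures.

13.5 m/s

Coriolis parameter at 60°N:
f = 2Ω sin φ = 2 × 7.29×10⁻⁵ × sin 60° = 1.26×10⁻⁴ s⁻¹
Pressure gradient: |∂P/∂n| = 900 Pa / 408000 m = 2.21×10⁻³ Pa/m
Geostrophic speed: V_g = |∂P/∂n|/(fρ) = 2.21×10⁻³/(1.26×10⁻⁴ × 1.03) = 17.0 m/s
Around a low, centrifugal force acts outward with Coriolis, so pressure-gradient force balances both:
(1/ρ)|∂P/∂n| = fV + V²/R  →  V² + fR·V − fR·V_g = 0
With fR = 1.26×10⁻⁴ × 412×10³ m = 52.0 m/s:
V = [−fR + √((fR)² + 4 fR V_g)]/2 = [−52.0 + √(52.0² + 4×52.0×17)]/2 = 13.5 m/s
Subgeostrophic (V < V_g = 17 m/s), as expected around a low.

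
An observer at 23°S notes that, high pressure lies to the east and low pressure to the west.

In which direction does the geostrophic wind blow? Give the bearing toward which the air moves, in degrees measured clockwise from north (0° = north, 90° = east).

The pressure-gradient force points toward the west (bearing 270°).
Geostrophic balance: in the Southern Hemisphere the Coriolis force deflects motion to the left, so the geostrophic wind blows 90° to the left of the pressure-gradient force (low pressure on the right).
Rotating 270° by 90° counterclockwise gives 180° — the wind blows toward the south.

180°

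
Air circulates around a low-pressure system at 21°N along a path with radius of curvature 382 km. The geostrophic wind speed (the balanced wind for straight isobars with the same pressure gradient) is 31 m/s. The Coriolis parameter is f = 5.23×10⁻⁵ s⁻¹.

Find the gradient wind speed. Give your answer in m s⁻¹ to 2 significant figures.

17 m s⁻¹

Around a low, centrifugal force acts outward with Coriolis, so pressure-gradient force balances both:
(1/ρ)|∂P/∂n| = fV + V²/R  →  V² + fR·V − fR·V_g = 0
With fR = 5.23×10⁻⁵ × 382×10³ m = 20.0 m/s:
V = [−fR + √((fR)² + 4 fR V_g)]/2 = [−20.0 + √(20.0² + 4×20.0×31)]/2 = 16.8 m/s
Subgeostrophic (V < V_g = 31 m/s), as expected around a low.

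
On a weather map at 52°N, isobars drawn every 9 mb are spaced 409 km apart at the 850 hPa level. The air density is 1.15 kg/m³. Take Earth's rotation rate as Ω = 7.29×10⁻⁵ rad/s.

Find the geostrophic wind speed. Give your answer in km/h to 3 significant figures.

Coriolis parameter at 52°N:
f = 2Ω sin φ = 2 × 7.29×10⁻⁵ × sin 52° = 1.15×10⁻⁴ s⁻¹
Pressure gradient: |∂P/∂n| = 900 Pa / 409000 m = 2.20×10⁻³ Pa/m
Geostrophic balance (pressure-gradient force = Coriolis force):
V_g = (1/(fρ)) |∂P/∂n| = 2.20×10⁻³ / (1.15×10⁻⁴ × 1.15) = 16.7 m/s
Converting: 16.7 m/s × 3.6 = 60.0 km/h

60.0 km/h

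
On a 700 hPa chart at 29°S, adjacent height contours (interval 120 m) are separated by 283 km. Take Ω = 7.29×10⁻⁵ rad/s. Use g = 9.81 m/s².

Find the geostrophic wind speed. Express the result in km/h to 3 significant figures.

212 km/h

Coriolis parameter at 29°S:
f = 2Ω sin φ = 2 × 7.29×10⁻⁵ × sin 29° = 7.07×10⁻⁵ s⁻¹
Height gradient: |∂Z/∂n| = 120 m / 283000 m = 4.24×10⁻⁴
On a pressure surface, geostrophic balance gives V_g = (g/f)|∂Z/∂n|:
V_g = 9.81 × 4.24×10⁻⁴ / 7.07×10⁻⁵ = 58.8 m/s
Converting: 58.8 m/s × 3.6 = 212 km/h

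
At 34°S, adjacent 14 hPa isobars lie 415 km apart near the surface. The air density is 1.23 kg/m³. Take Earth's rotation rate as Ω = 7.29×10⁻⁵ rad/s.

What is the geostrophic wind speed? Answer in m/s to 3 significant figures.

33.6 m/s

Coriolis parameter at 34°S:
f = 2Ω sin φ = 2 × 7.29×10⁻⁵ × sin 34° = 8.15×10⁻⁵ s⁻¹
Pressure gradient: |∂P/∂n| = 1400 Pa / 415000 m = 3.37×10⁻³ Pa/m
Geostrophic balance (pressure-gradient force = Coriolis force):
V_g = (1/(fρ)) |∂P/∂n| = 3.37×10⁻³ / (8.15×10⁻⁵ × 1.23) = 33.6 m/s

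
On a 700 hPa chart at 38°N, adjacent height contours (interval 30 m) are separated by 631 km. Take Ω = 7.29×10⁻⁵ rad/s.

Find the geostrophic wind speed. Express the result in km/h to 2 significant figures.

19 km/h

Coriolis parameter at 38°N:
f = 2Ω sin φ = 2 × 7.29×10⁻⁵ × sin 38° = 8.98×10⁻⁵ s⁻¹
Height gradient: |∂Z/∂n| = 30 m / 631000 m = 4.75×10⁻⁵
On a pressure surface, geostrophic balance gives V_g = (g/f)|∂Z/∂n|:
V_g = 9.81 × 4.75×10⁻⁵ / 8.98×10⁻⁵ = 5.20 m/s
Converting: 5.20 m/s × 3.6 = 19 km/h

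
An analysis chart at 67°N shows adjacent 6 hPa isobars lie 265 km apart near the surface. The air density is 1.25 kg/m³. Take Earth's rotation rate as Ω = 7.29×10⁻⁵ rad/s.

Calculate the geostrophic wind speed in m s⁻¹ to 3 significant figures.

Coriolis parameter at 67°N:
f = 2Ω sin φ = 2 × 7.29×10⁻⁵ × sin 67° = 1.34×10⁻⁴ s⁻¹
Pressure gradient: |∂P/∂n| = 600 Pa / 265000 m = 2.26×10⁻³ Pa/m
Geostrophic balance (pressure-gradient force = Coriolis force):
V_g = (1/(fρ)) |∂P/∂n| = 2.26×10⁻³ / (1.34×10⁻⁴ × 1.25) = 13.5 m/s

13.5 m s⁻¹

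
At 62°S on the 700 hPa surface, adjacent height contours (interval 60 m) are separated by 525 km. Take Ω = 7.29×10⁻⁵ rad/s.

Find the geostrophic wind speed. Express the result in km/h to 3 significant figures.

31.4 km/h

Coriolis parameter at 62°S:
f = 2Ω sin φ = 2 × 7.29×10⁻⁵ × sin 62° = 1.29×10⁻⁴ s⁻¹
Height gradient: |∂Z/∂n| = 60 m / 525000 m = 1.14×10⁻⁴
On a pressure surface, geostrophic balance gives V_g = (g/f)|∂Z/∂n|:
V_g = 9.81 × 1.14×10⁻⁴ / 1.29×10⁻⁴ = 8.71 m/s
Converting: 8.71 m/s × 3.6 = 31.4 km/h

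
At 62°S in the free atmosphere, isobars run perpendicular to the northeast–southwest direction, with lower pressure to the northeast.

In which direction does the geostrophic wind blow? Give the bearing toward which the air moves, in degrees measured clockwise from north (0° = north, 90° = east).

The pressure-gradient force points toward the northeast (bearing 045°).
Geostrophic balance: in the Southern Hemisphere the Coriolis force deflects motion to the left, so the geostrophic wind blows 90° to the left of the pressure-gradient force (low pressure on the right).
Rotating 045° by 90° counterclockwise gives 315° — the wind blows toward the northwest.

315°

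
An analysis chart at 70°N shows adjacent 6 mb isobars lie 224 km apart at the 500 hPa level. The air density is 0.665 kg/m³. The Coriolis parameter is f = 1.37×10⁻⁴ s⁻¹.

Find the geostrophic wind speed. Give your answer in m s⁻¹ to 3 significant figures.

29.4 m s⁻¹

Pressure gradient: |∂P/∂n| = 600 Pa / 224000 m = 2.68×10⁻³ Pa/m
Geostrophic balance (pressure-gradient force = Coriolis force):
V_g = (1/(fρ)) |∂P/∂n| = 2.68×10⁻³ / (1.37×10⁻⁴ × 0.665) = 29.4 m/s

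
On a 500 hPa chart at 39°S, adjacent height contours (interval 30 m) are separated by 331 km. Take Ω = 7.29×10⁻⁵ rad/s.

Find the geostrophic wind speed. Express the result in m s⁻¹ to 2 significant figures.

Coriolis parameter at 39°S:
f = 2Ω sin φ = 2 × 7.29×10⁻⁵ × sin 39° = 9.18×10⁻⁵ s⁻¹
Height gradient: |∂Z/∂n| = 30 m / 331000 m = 9.06×10⁻⁵
On a pressure surface, geostrophic balance gives V_g = (g/f)|∂Z/∂n|:
V_g = 9.81 × 9.06×10⁻⁵ / 9.18×10⁻⁵ = 9.69 m/s

9.7 m s⁻¹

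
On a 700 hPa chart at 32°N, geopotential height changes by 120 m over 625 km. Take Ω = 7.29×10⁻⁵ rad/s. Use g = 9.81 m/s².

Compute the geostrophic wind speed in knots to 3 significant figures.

Coriolis parameter at 32°N:
f = 2Ω sin φ = 2 × 7.29×10⁻⁵ × sin 32° = 7.73×10⁻⁵ s⁻¹
Height gradient: |∂Z/∂n| = 120 m / 625000 m = 1.92×10⁻⁴
On a pressure surface, geostrophic balance gives V_g = (g/f)|∂Z/∂n|:
V_g = 9.81 × 1.92×10⁻⁴ / 7.73×10⁻⁵ = 24.4 m/s
Converting: 24.4 m/s × 1.944 = 47.4 knots

47.4 knots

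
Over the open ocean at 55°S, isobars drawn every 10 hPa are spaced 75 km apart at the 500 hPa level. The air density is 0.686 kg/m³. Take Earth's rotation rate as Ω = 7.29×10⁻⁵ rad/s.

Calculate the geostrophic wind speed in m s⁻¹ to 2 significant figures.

160 m s⁻¹

Coriolis parameter at 55°S:
f = 2Ω sin φ = 2 × 7.29×10⁻⁵ × sin 55° = 1.19×10⁻⁴ s⁻¹
Pressure gradient: |∂P/∂n| = 1000 Pa / 75000 m = 1.33×10⁻² Pa/m
Geostrophic balance (pressure-gradient force = Coriolis force):
V_g = (1/(fρ)) |∂P/∂n| = 1.33×10⁻² / (1.19×10⁻⁴ × 0.686) = 163 m/s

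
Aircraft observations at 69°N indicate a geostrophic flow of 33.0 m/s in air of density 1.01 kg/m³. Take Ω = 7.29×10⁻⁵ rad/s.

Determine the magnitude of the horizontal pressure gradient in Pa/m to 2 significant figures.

4.5×10⁻³ Pa/m

Coriolis parameter at 69°N:
f = 2Ω sin φ = 2 × 7.29×10⁻⁵ × sin 69° = 1.36×10⁻⁴ s⁻¹
Geostrophic balance rearranged: |∂P/∂n| = f ρ V_g
|∂P/∂n| = 1.36×10⁻⁴ × 1.01 × 33.0 = 4.54×10⁻³ Pa/m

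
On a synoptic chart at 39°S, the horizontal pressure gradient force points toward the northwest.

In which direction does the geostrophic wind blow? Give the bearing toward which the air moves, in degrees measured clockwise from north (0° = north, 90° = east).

225°

The pressure-gradient force points toward the northwest (bearing 315°).
Geostrophic balance: in the Southern Hemisphere the Coriolis force deflects motion to the left, so the geostrophic wind blows 90° to the left of the pressure-gradient force (low pressure on the right).
Rotating 315° by 90° counterclockwise gives 225° — the wind blows toward the southwest.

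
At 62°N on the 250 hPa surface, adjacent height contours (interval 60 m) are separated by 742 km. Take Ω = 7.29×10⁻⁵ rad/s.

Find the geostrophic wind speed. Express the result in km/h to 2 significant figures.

22 km/h

Coriolis parameter at 62°N:
f = 2Ω sin φ = 2 × 7.29×10⁻⁵ × sin 62° = 1.29×10⁻⁴ s⁻¹
Height gradient: |∂Z/∂n| = 60 m / 742000 m = 8.09×10⁻⁵
On a pressure surface, geostrophic balance gives V_g = (g/f)|∂Z/∂n|:
V_g = 9.81 × 8.09×10⁻⁵ / 1.29×10⁻⁴ = 6.16 m/s
Converting: 6.16 m/s × 3.6 = 22 km/h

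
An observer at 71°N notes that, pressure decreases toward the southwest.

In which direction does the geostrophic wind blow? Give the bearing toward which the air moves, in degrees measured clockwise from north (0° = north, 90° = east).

315°

The pressure-gradient force points toward the southwest (bearing 225°).
Geostrophic balance: in the Northern Hemisphere the Coriolis force deflects motion to the right, so the geostrophic wind blows 90° to the right of the pressure-gradient force (low pressure on the left).
Rotating 225° by 90° clockwise gives 315° — the wind blows toward the northwest.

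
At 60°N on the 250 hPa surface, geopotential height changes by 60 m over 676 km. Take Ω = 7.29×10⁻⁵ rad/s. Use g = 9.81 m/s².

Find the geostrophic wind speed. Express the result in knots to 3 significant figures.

13.4 knots

Coriolis parameter at 60°N:
f = 2Ω sin φ = 2 × 7.29×10⁻⁵ × sin 60° = 1.26×10⁻⁴ s⁻¹
Height gradient: |∂Z/∂n| = 60 m / 676000 m = 8.88×10⁻⁵
On a pressure surface, geostrophic balance gives V_g = (g/f)|∂Z/∂n|:
V_g = 9.81 × 8.88×10⁻⁵ / 1.26×10⁻⁴ = 6.90 m/s
Converting: 6.90 m/s × 1.944 = 13.4 knots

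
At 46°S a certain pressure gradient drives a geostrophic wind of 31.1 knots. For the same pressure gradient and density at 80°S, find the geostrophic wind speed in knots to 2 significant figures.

With the same pressure gradient and density, V_g ∝ 1/f ∝ 1/sin φ.
V₂ = V₁ · sin φ₁ / sin φ₂ = 31.1 × sin 46° / sin 80°
V₂ = 31.1 × 0.7193/0.9848 = 23 knots

23 knots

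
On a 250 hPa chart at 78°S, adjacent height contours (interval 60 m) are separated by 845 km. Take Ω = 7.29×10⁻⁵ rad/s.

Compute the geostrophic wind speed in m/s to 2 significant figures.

4.9 m/s

Coriolis parameter at 78°S:
f = 2Ω sin φ = 2 × 7.29×10⁻⁵ × sin 78° = 1.43×10⁻⁴ s⁻¹
Height gradient: |∂Z/∂n| = 60 m / 845000 m = 7.10×10⁻⁵
On a pressure surface, geostrophic balance gives V_g = (g/f)|∂Z/∂n|:
V_g = 9.81 × 7.10×10⁻⁵ / 1.43×10⁻⁴ = 4.88 m/s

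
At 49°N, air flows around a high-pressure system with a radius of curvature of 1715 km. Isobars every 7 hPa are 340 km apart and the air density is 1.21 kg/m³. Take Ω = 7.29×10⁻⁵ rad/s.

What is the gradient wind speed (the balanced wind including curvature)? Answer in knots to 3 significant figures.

33.0 knots

Coriolis parameter at 49°N:
f = 2Ω sin φ = 2 × 7.29×10⁻⁵ × sin 49° = 1.10×10⁻⁴ s⁻¹
Pressure gradient: |∂P/∂n| = 700 Pa / 340000 m = 2.06×10⁻³ Pa/m
Geostrophic speed: V_g = |∂P/∂n|/(fρ) = 2.06×10⁻³/(1.10×10⁻⁴ × 1.21) = 15.5 m/s
Around a high, pressure-gradient force acts outward with centrifugal, so Coriolis balances both:
fV = (1/ρ)|∂P/∂n| + V²/R  →  V² − fR·V + fR·V_g = 0
With fR = 1.10×10⁻⁴ × 1715×10³ m = 189 m/s:
V = [fR − √((fR)² − 4 fR V_g)]/2 = [189 − √(189² − 4×189×15.5)]/2 = 17 m/s
Supergeostrophic (V > V_g = 15.5 m/s), as expected around a high.
Converting: 17 m/s × 1.944 = 33.0 knots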